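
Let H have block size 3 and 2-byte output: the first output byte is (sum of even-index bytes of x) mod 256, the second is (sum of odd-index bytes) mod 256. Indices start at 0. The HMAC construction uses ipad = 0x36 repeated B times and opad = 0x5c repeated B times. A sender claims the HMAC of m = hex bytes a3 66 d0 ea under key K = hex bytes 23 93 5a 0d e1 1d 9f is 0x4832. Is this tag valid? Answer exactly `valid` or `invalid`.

invalid

Key hex bytes 23 93 5a 0d e1 1d 9f is 7 bytes > B = 3, so hash it first: H(key) = fd bd, then zero-pad to 3 bytes: K' = fd bd 00.
K' ⊕ ipad = cb 8b 36; K' ⊕ opad = a1 e1 5c.
Inner hash: even-index sum = 593 mod 256 = 81; odd-index sum = 510 mod 256 = 254 → 51 fe.
Outer hash (recomputed tag): even-index sum = 507 mod 256 = 251; odd-index sum = 306 mod 256 = 50 → fb 32.
Recomputed tag = fb32; claimed = 4832 → mismatch.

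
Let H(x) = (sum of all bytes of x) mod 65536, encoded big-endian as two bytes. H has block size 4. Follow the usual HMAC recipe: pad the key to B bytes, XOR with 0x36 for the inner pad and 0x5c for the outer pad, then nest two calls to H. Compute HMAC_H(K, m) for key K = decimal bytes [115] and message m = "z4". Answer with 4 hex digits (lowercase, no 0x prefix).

01d9

Key decimal bytes [115] = 73 is 1 byte ≤ B = 4; zero-pad to 4 bytes: K' = 73 00 00 00.
K' ⊕ ipad = 45 36 36 36.  K' ⊕ opad = 2f 5c 5c 5c.
Inner input = (K'⊕ipad) ∥ m = 45 36 36 36 ∥ 7a 34.
Inner hash: sum = 69+54+54+54+122+52 = 405 → 01 95.
Outer input = (K'⊕opad) ∥ inner = 2f 5c 5c 5c ∥ 01 95.
Outer hash (tag): sum = 47+92+92+92+1+149 = 473 → 01 d9.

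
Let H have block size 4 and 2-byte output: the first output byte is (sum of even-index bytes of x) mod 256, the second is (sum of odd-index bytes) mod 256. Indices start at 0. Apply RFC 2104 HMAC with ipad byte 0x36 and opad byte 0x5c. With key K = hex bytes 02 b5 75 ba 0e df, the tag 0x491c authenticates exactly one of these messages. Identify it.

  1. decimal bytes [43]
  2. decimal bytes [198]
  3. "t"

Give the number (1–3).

Key hex bytes 02 b5 75 ba 0e df is 6 bytes > B = 4, so hash it first: H(key) = 85 4e, then zero-pad to 4 bytes: K' = 85 4e 00 00.
K' ⊕ ipad = b3 78 36 36; K' ⊕ opad = d9 12 5c 5c.
m1: inner = H(b3 78 36 36 2b) = 14 ae; tag = H(d9 12 5c 5c 14 ae) = 491c ← matches
m2: inner = H(b3 78 36 36 c6) = af ae; tag = H(d9 12 5c 5c af ae) = e41c
m3: inner = H(b3 78 36 36 74) = 5d ae; tag = H(d9 12 5c 5c 5d ae) = 921c

1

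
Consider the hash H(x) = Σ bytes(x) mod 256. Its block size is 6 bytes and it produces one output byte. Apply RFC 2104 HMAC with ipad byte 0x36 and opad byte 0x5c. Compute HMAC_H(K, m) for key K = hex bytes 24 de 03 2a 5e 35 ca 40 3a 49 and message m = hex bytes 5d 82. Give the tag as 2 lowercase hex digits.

45

Key hex bytes 24 de 03 2a 5e 35 ca 40 3a 49 is 10 bytes > B = 6, so hash it first: H(key) = 4f, then zero-pad to 6 bytes: K' = 4f 00 00 00 00 00.
K' ⊕ ipad = 79 36 36 36 36 36.  K' ⊕ opad = 13 5c 5c 5c 5c 5c.
Inner input = (K'⊕ipad) ∥ m = 79 36 36 36 36 36 ∥ 5d 82.
Inner hash: sum = 121+54+54+54+54+54+93+130 = 614; mod 256 = 102 → 66.
Outer input = (K'⊕opad) ∥ inner = 13 5c 5c 5c 5c 5c ∥ 66.
Outer hash (tag): sum = 19+92+92+92+92+92+102 = 581; mod 256 = 69 → 45.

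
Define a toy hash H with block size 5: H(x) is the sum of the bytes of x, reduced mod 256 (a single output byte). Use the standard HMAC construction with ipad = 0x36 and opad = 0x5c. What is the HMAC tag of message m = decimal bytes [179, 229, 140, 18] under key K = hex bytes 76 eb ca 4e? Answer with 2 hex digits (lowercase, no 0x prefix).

e2

Key hex bytes 76 eb ca 4e is 4 bytes ≤ B = 5; zero-pad to 5 bytes: K' = 76 eb ca 4e 00.
K' ⊕ ipad = 40 dd fc 78 36.  K' ⊕ opad = 2a b7 96 12 5c.
Inner input = (K'⊕ipad) ∥ m = 40 dd fc 78 36 ∥ b3 e5 8c 12.
Inner hash: sum = 64+221+252+120+54+179+229+140+18 = 1277; mod 256 = 253 → fd.
Outer input = (K'⊕opad) ∥ inner = 2a b7 96 12 5c ∥ fd.
Outer hash (tag): sum = 42+183+150+18+92+253 = 738; mod 256 = 226 → e2.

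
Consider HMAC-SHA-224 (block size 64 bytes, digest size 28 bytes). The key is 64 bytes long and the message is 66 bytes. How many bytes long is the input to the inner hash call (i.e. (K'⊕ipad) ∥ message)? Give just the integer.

130

Key is 64 ≤ 64 bytes, zero-padded: |K'| = 64.
Inner input = (K'⊕ipad) ∥ m → 64 + 66 = 130 bytes.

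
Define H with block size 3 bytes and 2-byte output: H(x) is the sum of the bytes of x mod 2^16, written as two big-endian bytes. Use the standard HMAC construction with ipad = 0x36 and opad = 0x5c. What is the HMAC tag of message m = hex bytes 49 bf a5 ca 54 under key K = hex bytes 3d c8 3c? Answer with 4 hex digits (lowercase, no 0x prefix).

Key hex bytes 3d c8 3c is exactly B = 3 bytes: K' = 3d c8 3c.
K' ⊕ ipad = 0b fe 0a.  K' ⊕ opad = 61 94 60.
Inner input = (K'⊕ipad) ∥ m = 0b fe 0a ∥ 49 bf a5 ca 54.
Inner hash: sum = 11+254+10+73+191+165+202+84 = 990 → 03 de.
Outer input = (K'⊕opad) ∥ inner = 61 94 60 ∥ 03 de.
Outer hash (tag): sum = 97+148+96+3+222 = 566 → 02 36.

0236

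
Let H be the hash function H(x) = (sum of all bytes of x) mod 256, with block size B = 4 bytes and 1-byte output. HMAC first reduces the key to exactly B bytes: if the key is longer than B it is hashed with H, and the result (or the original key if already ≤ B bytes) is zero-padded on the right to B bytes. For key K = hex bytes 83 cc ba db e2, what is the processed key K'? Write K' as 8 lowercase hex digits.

|K| = 5 > B = 4, so first hash the key.
H(K): sum = 131+204+186+219+226 = 966; mod 256 = 198 → c6.
Zero-pad H(K) = c6 to 4 bytes: K' = c6 00 00 00.

c6000000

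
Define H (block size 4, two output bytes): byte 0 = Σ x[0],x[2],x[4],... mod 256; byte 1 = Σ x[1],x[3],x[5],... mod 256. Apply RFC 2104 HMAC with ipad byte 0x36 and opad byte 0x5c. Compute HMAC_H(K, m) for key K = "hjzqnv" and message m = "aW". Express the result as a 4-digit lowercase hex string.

655d

Key "hjzqnv" = 68 6a 7a 71 6e 76 is 6 bytes > B = 4, so hash it first: H(key) = 50 51, then zero-pad to 4 bytes: K' = 50 51 00 00.
K' ⊕ ipad = 66 67 36 36.  K' ⊕ opad = 0c 0d 5c 5c.
Inner input = (K'⊕ipad) ∥ m = 66 67 36 36 ∥ 61 57.
Inner hash: even-index sum = 253 mod 256 = 253; odd-index sum = 244 mod 256 = 244 → fd f4.
Outer input = (K'⊕opad) ∥ inner = 0c 0d 5c 5c ∥ fd f4.
Outer hash (tag): even-index sum = 357 mod 256 = 101; odd-index sum = 349 mod 256 = 93 → 65 5d.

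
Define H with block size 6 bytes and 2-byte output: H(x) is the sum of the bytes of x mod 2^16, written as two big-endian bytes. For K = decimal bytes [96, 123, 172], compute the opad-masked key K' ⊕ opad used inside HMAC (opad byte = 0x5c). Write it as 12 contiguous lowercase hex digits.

3c27f05c5c5c

Key decimal bytes [96, 123, 172] = 60 7b ac is 3 bytes ≤ B = 6; zero-pad to 6 bytes: K' = 60 7b ac 00 00 00.
XOR each byte with 0x5c: 60⊕5c=3c, 7b⊕5c=27, ac⊕5c=f0, 00⊕5c=5c, 00⊕5c=5c, 00⊕5c=5c.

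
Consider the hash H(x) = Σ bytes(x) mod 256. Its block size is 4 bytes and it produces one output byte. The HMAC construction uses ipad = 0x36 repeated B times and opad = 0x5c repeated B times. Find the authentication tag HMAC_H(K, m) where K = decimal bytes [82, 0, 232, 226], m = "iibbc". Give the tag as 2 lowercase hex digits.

Key decimal bytes [82, 0, 232, 226] = 52 00 e8 e2 is exactly B = 4 bytes: K' = 52 00 e8 e2.
K' ⊕ ipad = 64 36 de d4.  K' ⊕ opad = 0e 5c b4 be.
Inner input = (K'⊕ipad) ∥ m = 64 36 de d4 ∥ 69 69 62 62 63.
Inner hash: sum = 100+54+222+212+105+105+98+98+99 = 1093; mod 256 = 69 → 45.
Outer input = (K'⊕opad) ∥ inner = 0e 5c b4 be ∥ 45.
Outer hash (tag): sum = 14+92+180+190+69 = 545; mod 256 = 33 → 21.

21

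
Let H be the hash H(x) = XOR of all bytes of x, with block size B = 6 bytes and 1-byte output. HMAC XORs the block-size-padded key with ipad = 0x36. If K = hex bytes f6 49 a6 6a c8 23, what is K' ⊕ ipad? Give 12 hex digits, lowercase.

Key hex bytes f6 49 a6 6a c8 23 is exactly B = 6 bytes: K' = f6 49 a6 6a c8 23.
XOR each byte with 0x36: f6⊕36=c0, 49⊕36=7f, a6⊕36=90, 6a⊕36=5c, c8⊕36=fe, 23⊕36=15.

c07f905cfe15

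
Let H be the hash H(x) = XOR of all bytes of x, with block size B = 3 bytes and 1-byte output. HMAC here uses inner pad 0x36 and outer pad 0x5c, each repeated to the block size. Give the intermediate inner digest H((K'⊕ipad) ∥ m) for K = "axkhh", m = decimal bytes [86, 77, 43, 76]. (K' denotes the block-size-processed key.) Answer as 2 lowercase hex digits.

Key "axkhh" = 61 78 6b 68 68 is 5 bytes > B = 3, so hash it first: H(key) = 72, then zero-pad to 3 bytes: K' = 72 00 00.
K' ⊕ ipad = 44 36 36.
Inner input = 44 36 36 ∥ 56 4d 2b 4c.
Inner hash: XOR 44⊕36⊕36⊕56⊕4d⊕2b⊕4c = 38.

38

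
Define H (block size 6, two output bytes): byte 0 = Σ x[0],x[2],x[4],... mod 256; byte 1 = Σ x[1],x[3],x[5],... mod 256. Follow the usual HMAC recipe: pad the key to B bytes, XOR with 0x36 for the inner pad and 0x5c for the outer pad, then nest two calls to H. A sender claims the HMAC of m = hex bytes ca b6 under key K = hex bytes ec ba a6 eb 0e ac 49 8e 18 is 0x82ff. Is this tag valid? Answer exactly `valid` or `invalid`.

Key hex bytes ec ba a6 eb 0e ac 49 8e 18 is 9 bytes > B = 6, so hash it first: H(key) = 01 df, then zero-pad to 6 bytes: K' = 01 df 00 00 00 00.
K' ⊕ ipad = 37 e9 36 36 36 36; K' ⊕ opad = 5d 83 5c 5c 5c 5c.
Inner hash: even-index sum = 365 mod 256 = 109; odd-index sum = 523 mod 256 = 11 → 6d 0b.
Outer hash (recomputed tag): even-index sum = 386 mod 256 = 130; odd-index sum = 326 mod 256 = 70 → 82 46.
Recomputed tag = 8246; claimed = 82ff → mismatch.

invalid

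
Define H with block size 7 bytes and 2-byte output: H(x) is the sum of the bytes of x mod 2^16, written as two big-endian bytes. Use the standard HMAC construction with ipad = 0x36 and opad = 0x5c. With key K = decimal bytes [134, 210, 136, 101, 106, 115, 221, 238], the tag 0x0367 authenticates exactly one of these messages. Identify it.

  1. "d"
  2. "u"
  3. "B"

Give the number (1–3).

2

Key decimal bytes [134, 210, 136, 101, 106, 115, 221, 238] = 86 d2 88 65 6a 73 dd ee is 8 bytes > B = 7, so hash it first: H(key) = 04 ed, then zero-pad to 7 bytes: K' = 04 ed 00 00 00 00 00.
K' ⊕ ipad = 32 db 36 36 36 36 36; K' ⊕ opad = 58 b1 5c 5c 5c 5c 5c.
m1: inner = H(32 db 36 36 36 36 36 64) = 02 7f; tag = H(58 b1 5c 5c 5c 5c 5c 02 7f) = 0356
m2: inner = H(32 db 36 36 36 36 36 75) = 02 90; tag = H(58 b1 5c 5c 5c 5c 5c 02 90) = 0367 ← matches
m3: inner = H(32 db 36 36 36 36 36 42) = 02 5d; tag = H(58 b1 5c 5c 5c 5c 5c 02 5d) = 0334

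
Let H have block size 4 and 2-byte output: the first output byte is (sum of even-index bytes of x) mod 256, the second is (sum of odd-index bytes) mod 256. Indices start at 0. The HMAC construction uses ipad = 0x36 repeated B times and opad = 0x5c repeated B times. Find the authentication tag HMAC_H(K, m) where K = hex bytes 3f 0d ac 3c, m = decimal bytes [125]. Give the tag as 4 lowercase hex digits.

Key hex bytes 3f 0d ac 3c is exactly B = 4 bytes: K' = 3f 0d ac 3c.
K' ⊕ ipad = 09 3b 9a 0a.  K' ⊕ opad = 63 51 f0 60.
Inner input = (K'⊕ipad) ∥ m = 09 3b 9a 0a ∥ 7d.
Inner hash: even-index sum = 288 mod 256 = 32; odd-index sum = 69 mod 256 = 69 → 20 45.
Outer input = (K'⊕opad) ∥ inner = 63 51 f0 60 ∥ 20 45.
Outer hash (tag): even-index sum = 371 mod 256 = 115; odd-index sum = 246 mod 256 = 246 → 73 f6.

73f6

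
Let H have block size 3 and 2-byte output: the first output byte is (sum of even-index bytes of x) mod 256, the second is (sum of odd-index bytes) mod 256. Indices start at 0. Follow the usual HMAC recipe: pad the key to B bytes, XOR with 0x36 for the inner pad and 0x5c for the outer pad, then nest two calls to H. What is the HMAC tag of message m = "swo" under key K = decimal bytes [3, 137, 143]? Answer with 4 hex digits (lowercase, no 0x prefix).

d33a

Key decimal bytes [3, 137, 143] = 03 89 8f is exactly B = 3 bytes: K' = 03 89 8f.
K' ⊕ ipad = 35 bf b9.  K' ⊕ opad = 5f d5 d3.
Inner input = (K'⊕ipad) ∥ m = 35 bf b9 ∥ 73 77 6f.
Inner hash: even-index sum = 357 mod 256 = 101; odd-index sum = 417 mod 256 = 161 → 65 a1.
Outer input = (K'⊕opad) ∥ inner = 5f d5 d3 ∥ 65 a1.
Outer hash (tag): even-index sum = 467 mod 256 = 211; odd-index sum = 314 mod 256 = 58 → d3 3a.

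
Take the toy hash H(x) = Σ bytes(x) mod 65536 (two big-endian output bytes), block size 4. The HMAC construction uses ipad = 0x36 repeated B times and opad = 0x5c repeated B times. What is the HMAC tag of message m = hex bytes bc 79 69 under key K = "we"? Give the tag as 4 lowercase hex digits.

Key "we" = 77 65 is 2 bytes ≤ B = 4; zero-pad to 4 bytes: K' = 77 65 00 00.
K' ⊕ ipad = 41 53 36 36.  K' ⊕ opad = 2b 39 5c 5c.
Inner input = (K'⊕ipad) ∥ m = 41 53 36 36 ∥ bc 79 69.
Inner hash: sum = 65+83+54+54+188+121+105 = 670 → 02 9e.
Outer input = (K'⊕opad) ∥ inner = 2b 39 5c 5c ∥ 02 9e.
Outer hash (tag): sum = 43+57+92+92+2+158 = 444 → 01 bc.

01bc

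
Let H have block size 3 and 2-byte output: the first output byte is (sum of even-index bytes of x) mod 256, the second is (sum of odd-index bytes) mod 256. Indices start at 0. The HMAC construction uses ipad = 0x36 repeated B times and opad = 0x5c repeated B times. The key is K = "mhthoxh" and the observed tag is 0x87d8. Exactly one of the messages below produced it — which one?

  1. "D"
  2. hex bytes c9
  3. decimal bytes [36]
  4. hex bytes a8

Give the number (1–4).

2

Key "mhthoxh" = 6d 68 74 68 6f 78 68 is 7 bytes > B = 3, so hash it first: H(key) = b8 48, then zero-pad to 3 bytes: K' = b8 48 00.
K' ⊕ ipad = 8e 7e 36; K' ⊕ opad = e4 14 5c.
m1: inner = H(8e 7e 36 44) = c4 c2; tag = H(e4 14 5c c4 c2) = 02d8
m2: inner = H(8e 7e 36 c9) = c4 47; tag = H(e4 14 5c c4 47) = 87d8 ← matches
m3: inner = H(8e 7e 36 24) = c4 a2; tag = H(e4 14 5c c4 a2) = e2d8
m4: inner = H(8e 7e 36 a8) = c4 26; tag = H(e4 14 5c c4 26) = 66d8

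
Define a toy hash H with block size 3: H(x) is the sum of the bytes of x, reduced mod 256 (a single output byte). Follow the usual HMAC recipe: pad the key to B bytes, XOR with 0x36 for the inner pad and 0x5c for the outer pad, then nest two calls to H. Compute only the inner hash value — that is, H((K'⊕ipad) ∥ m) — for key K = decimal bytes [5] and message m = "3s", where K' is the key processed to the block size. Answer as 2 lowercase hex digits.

Key decimal bytes [5] = 05 is 1 byte ≤ B = 3; zero-pad to 3 bytes: K' = 05 00 00.
K' ⊕ ipad = 33 36 36.
Inner input = 33 36 36 ∥ 33 73.
Inner hash: sum = 51+54+54+51+115 = 325; mod 256 = 69 → 45.

45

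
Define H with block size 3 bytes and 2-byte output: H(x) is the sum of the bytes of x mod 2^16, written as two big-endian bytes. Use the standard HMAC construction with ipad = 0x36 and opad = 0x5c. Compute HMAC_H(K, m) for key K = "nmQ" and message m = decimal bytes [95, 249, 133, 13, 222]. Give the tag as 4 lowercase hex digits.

0155

Key "nmQ" = 6e 6d 51 is exactly B = 3 bytes: K' = 6e 6d 51.
K' ⊕ ipad = 58 5b 67.  K' ⊕ opad = 32 31 0d.
Inner input = (K'⊕ipad) ∥ m = 58 5b 67 ∥ 5f f9 85 0d de.
Inner hash: sum = 88+91+103+95+249+133+13+222 = 994 → 03 e2.
Outer input = (K'⊕opad) ∥ inner = 32 31 0d ∥ 03 e2.
Outer hash (tag): sum = 50+49+13+3+226 = 341 → 01 55.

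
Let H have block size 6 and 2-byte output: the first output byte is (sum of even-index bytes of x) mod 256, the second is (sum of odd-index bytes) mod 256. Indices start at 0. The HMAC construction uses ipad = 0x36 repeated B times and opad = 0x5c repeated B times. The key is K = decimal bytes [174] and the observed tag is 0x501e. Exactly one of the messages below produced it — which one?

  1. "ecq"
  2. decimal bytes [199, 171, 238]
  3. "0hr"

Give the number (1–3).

3

Key decimal bytes [174] = ae is 1 byte ≤ B = 6; zero-pad to 6 bytes: K' = ae 00 00 00 00 00.
K' ⊕ ipad = 98 36 36 36 36 36; K' ⊕ opad = f2 5c 5c 5c 5c 5c.
m1: inner = H(98 36 36 36 36 36 65 63 71) = da 05; tag = H(f2 5c 5c 5c 5c 5c da 05) = 8419
m2: inner = H(98 36 36 36 36 36 c7 ab ee) = b9 4d; tag = H(f2 5c 5c 5c 5c 5c b9 4d) = 6361
m3: inner = H(98 36 36 36 36 36 30 68 72) = a6 0a; tag = H(f2 5c 5c 5c 5c 5c a6 0a) = 501e ← matches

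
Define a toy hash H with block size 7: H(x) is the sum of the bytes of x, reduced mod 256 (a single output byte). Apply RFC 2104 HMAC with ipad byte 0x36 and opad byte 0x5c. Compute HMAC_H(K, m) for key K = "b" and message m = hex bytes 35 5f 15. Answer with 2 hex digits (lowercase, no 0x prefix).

a7

Key "b" = 62 is 1 byte ≤ B = 7; zero-pad to 7 bytes: K' = 62 00 00 00 00 00 00.
K' ⊕ ipad = 54 36 36 36 36 36 36.  K' ⊕ opad = 3e 5c 5c 5c 5c 5c 5c.
Inner input = (K'⊕ipad) ∥ m = 54 36 36 36 36 36 36 ∥ 35 5f 15.
Inner hash: sum = 84+54+54+54+54+54+54+53+95+21 = 577; mod 256 = 65 → 41.
Outer input = (K'⊕opad) ∥ inner = 3e 5c 5c 5c 5c 5c 5c ∥ 41.
Outer hash (tag): sum = 62+92+92+92+92+92+92+65 = 679; mod 256 = 167 → a7.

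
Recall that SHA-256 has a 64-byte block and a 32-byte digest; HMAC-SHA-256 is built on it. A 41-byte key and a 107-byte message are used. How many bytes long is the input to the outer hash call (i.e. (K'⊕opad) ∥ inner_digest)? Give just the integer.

96

Key is 41 ≤ 64 bytes, zero-padded: |K'| = 64.
Outer input = (K'⊕opad) ∥ H(inner) → 64 + 32 = 96 bytes.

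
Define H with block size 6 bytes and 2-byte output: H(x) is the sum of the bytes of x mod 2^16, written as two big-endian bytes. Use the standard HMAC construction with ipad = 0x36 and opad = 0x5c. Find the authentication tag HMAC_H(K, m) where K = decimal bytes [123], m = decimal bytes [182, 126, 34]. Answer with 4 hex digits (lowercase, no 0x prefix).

Key decimal bytes [123] = 7b is 1 byte ≤ B = 6; zero-pad to 6 bytes: K' = 7b 00 00 00 00 00.
K' ⊕ ipad = 4d 36 36 36 36 36.  K' ⊕ opad = 27 5c 5c 5c 5c 5c.
Inner input = (K'⊕ipad) ∥ m = 4d 36 36 36 36 36 ∥ b6 7e 22.
Inner hash: sum = 77+54+54+54+54+54+182+126+34 = 689 → 02 b1.
Outer input = (K'⊕opad) ∥ inner = 27 5c 5c 5c 5c 5c ∥ 02 b1.
Outer hash (tag): sum = 39+92+92+92+92+92+2+177 = 678 → 02 a6.

02a6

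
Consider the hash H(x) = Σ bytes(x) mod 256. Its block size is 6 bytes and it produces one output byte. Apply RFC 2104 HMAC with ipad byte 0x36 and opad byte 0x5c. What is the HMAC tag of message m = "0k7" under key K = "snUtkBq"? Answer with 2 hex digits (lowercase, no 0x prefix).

Key "snUtkBq" = 73 6e 55 74 6b 42 71 is 7 bytes > B = 6, so hash it first: H(key) = c8, then zero-pad to 6 bytes: K' = c8 00 00 00 00 00.
K' ⊕ ipad = fe 36 36 36 36 36.  K' ⊕ opad = 94 5c 5c 5c 5c 5c.
Inner input = (K'⊕ipad) ∥ m = fe 36 36 36 36 36 ∥ 30 6b 37.
Inner hash: sum = 254+54+54+54+54+54+48+107+55 = 734; mod 256 = 222 → de.
Outer input = (K'⊕opad) ∥ inner = 94 5c 5c 5c 5c 5c ∥ de.
Outer hash (tag): sum = 148+92+92+92+92+92+222 = 830; mod 256 = 62 → 3e.

3e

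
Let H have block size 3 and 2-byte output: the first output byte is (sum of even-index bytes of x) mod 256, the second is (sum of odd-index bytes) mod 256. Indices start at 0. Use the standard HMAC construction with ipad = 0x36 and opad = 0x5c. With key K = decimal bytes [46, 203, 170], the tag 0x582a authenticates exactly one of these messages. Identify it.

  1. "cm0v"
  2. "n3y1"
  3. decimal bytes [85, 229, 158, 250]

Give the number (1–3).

3

Key decimal bytes [46, 203, 170] = 2e cb aa is exactly B = 3 bytes: K' = 2e cb aa.
K' ⊕ ipad = 18 fd 9c; K' ⊕ opad = 72 97 f6.
m1: inner = H(18 fd 9c 63 6d 30 76) = 97 90; tag = H(72 97 f6 97 90) = f82e
m2: inner = H(18 fd 9c 6e 33 79 31) = 18 e4; tag = H(72 97 f6 18 e4) = 4caf
m3: inner = H(18 fd 9c 55 e5 9e fa) = 93 f0; tag = H(72 97 f6 93 f0) = 582a ← matches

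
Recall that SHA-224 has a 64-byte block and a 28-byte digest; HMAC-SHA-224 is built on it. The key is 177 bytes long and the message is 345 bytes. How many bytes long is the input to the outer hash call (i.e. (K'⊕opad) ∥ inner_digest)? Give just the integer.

Key is 177 > 64 bytes, so it is hashed to 28 bytes then zero-padded to 64: |K'| = 64.
Outer input = (K'⊕opad) ∥ H(inner) → 64 + 28 = 92 bytes.

92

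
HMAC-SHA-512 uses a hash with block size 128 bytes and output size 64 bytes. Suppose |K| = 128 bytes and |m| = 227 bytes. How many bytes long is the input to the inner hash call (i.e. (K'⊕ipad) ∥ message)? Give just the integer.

Key is 128 ≤ 128 bytes, zero-padded: |K'| = 128.
Inner input = (K'⊕ipad) ∥ m → 128 + 227 = 355 bytes.

355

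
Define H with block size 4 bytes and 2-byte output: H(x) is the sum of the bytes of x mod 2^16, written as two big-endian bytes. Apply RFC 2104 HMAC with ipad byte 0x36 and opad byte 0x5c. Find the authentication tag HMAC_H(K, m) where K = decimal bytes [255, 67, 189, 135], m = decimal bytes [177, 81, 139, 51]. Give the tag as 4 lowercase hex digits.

02bc

Key decimal bytes [255, 67, 189, 135] = ff 43 bd 87 is exactly B = 4 bytes: K' = ff 43 bd 87.
K' ⊕ ipad = c9 75 8b b1.  K' ⊕ opad = a3 1f e1 db.
Inner input = (K'⊕ipad) ∥ m = c9 75 8b b1 ∥ b1 51 8b 33.
Inner hash: sum = 201+117+139+177+177+81+139+51 = 1082 → 04 3a.
Outer input = (K'⊕opad) ∥ inner = a3 1f e1 db ∥ 04 3a.
Outer hash (tag): sum = 163+31+225+219+4+58 = 700 → 02 bc.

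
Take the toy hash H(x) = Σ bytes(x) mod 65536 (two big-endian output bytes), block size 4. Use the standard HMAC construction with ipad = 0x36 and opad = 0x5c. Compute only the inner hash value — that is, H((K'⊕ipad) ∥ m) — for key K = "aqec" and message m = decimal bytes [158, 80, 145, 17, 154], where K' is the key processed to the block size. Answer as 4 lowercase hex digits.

0370

Key "aqec" = 61 71 65 63 is exactly B = 4 bytes: K' = 61 71 65 63.
K' ⊕ ipad = 57 47 53 55.
Inner input = 57 47 53 55 ∥ 9e 50 91 11 9a.
Inner hash: sum = 87+71+83+85+158+80+145+17+154 = 880 → 03 70.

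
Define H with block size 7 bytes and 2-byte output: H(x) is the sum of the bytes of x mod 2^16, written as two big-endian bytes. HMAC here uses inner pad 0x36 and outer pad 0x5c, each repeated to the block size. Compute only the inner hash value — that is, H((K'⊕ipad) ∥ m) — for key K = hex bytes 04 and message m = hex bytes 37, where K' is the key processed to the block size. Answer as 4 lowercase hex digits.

01ad

Key hex bytes 04 is 1 byte ≤ B = 7; zero-pad to 7 bytes: K' = 04 00 00 00 00 00 00.
K' ⊕ ipad = 32 36 36 36 36 36 36.
Inner input = 32 36 36 36 36 36 36 ∥ 37.
Inner hash: sum = 50+54+54+54+54+54+54+55 = 429 → 01 ad.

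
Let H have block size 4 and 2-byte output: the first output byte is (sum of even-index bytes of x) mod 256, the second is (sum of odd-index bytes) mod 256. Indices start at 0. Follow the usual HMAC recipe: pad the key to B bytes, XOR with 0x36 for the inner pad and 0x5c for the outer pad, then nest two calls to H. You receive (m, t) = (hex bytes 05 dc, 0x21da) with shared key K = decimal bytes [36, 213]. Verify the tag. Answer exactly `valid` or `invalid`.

Key decimal bytes [36, 213] = 24 d5 is 2 bytes ≤ B = 4; zero-pad to 4 bytes: K' = 24 d5 00 00.
K' ⊕ ipad = 12 e3 36 36; K' ⊕ opad = 78 89 5c 5c.
Inner hash: even-index sum = 77 mod 256 = 77; odd-index sum = 501 mod 256 = 245 → 4d f5.
Outer hash (recomputed tag): even-index sum = 289 mod 256 = 33; odd-index sum = 474 mod 256 = 218 → 21 da.
Recomputed tag = 21da; claimed = 21da → match.

valid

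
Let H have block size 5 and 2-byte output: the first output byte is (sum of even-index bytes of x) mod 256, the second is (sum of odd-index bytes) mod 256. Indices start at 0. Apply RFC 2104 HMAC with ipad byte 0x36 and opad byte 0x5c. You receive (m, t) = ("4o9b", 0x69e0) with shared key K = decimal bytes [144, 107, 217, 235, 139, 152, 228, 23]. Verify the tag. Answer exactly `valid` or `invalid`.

invalid

Key decimal bytes [144, 107, 217, 235, 139, 152, 228, 23] = 90 6b d9 eb 8b 98 e4 17 is 8 bytes > B = 5, so hash it first: H(key) = d8 05, then zero-pad to 5 bytes: K' = d8 05 00 00 00.
K' ⊕ ipad = ee 33 36 36 36; K' ⊕ opad = 84 59 5c 5c 5c.
Inner hash: even-index sum = 555 mod 256 = 43; odd-index sum = 214 mod 256 = 214 → 2b d6.
Outer hash (recomputed tag): even-index sum = 530 mod 256 = 18; odd-index sum = 224 mod 256 = 224 → 12 e0.
Recomputed tag = 12e0; claimed = 69e0 → mismatch.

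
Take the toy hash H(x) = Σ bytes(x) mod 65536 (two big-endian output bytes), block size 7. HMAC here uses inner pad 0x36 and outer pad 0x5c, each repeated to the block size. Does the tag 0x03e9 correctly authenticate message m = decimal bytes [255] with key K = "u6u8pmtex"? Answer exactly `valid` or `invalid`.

invalid

Key "u6u8pmtex" = 75 36 75 38 70 6d 74 65 78 is 9 bytes > B = 7, so hash it first: H(key) = 03 86, then zero-pad to 7 bytes: K' = 03 86 00 00 00 00 00.
K' ⊕ ipad = 35 b0 36 36 36 36 36; K' ⊕ opad = 5f da 5c 5c 5c 5c 5c.
Inner hash: sum = 53+176+54+54+54+54+54+255 = 754 → 02 f2.
Outer hash (recomputed tag): sum = 95+218+92+92+92+92+92+2+242 = 1017 → 03 f9.
Recomputed tag = 03f9; claimed = 03e9 → mismatch.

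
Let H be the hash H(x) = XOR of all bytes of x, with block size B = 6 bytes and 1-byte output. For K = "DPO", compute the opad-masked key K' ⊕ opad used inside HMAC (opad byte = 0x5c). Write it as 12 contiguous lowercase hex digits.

180c135c5c5c

Key "DPO" = 44 50 4f is 3 bytes ≤ B = 6; zero-pad to 6 bytes: K' = 44 50 4f 00 00 00.
XOR each byte with 0x5c: 44⊕5c=18, 50⊕5c=0c, 4f⊕5c=13, 00⊕5c=5c, 00⊕5c=5c, 00⊕5c=5c.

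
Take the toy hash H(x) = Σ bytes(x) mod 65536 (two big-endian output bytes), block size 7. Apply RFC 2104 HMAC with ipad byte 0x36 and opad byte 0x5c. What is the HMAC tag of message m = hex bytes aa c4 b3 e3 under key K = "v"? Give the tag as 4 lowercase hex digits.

Key "v" = 76 is 1 byte ≤ B = 7; zero-pad to 7 bytes: K' = 76 00 00 00 00 00 00.
K' ⊕ ipad = 40 36 36 36 36 36 36.  K' ⊕ opad = 2a 5c 5c 5c 5c 5c 5c.
Inner input = (K'⊕ipad) ∥ m = 40 36 36 36 36 36 36 ∥ aa c4 b3 e3.
Inner hash: sum = 64+54+54+54+54+54+54+170+196+179+227 = 1160 → 04 88.
Outer input = (K'⊕opad) ∥ inner = 2a 5c 5c 5c 5c 5c 5c ∥ 04 88.
Outer hash (tag): sum = 42+92+92+92+92+92+92+4+136 = 734 → 02 de.

02de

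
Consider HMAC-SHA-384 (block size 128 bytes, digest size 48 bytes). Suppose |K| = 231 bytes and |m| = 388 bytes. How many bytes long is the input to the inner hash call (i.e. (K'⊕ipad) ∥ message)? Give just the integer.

516

Key is 231 > 128 bytes, so it is hashed to 48 bytes then zero-padded to 128: |K'| = 128.
Inner input = (K'⊕ipad) ∥ m → 128 + 388 = 516 bytes.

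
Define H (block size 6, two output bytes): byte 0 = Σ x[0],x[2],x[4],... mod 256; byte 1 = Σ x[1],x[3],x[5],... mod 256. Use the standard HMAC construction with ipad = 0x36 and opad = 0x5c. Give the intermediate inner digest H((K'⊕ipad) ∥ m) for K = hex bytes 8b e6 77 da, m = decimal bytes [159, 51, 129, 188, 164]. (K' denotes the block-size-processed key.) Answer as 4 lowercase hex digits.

Key hex bytes 8b e6 77 da is 4 bytes ≤ B = 6; zero-pad to 6 bytes: K' = 8b e6 77 da 00 00.
K' ⊕ ipad = bd d0 41 ec 36 36.
Inner input = bd d0 41 ec 36 36 ∥ 9f 33 81 bc a4.
Inner hash: even-index sum = 760 mod 256 = 248; odd-index sum = 737 mod 256 = 225 → f8 e1.

f8e1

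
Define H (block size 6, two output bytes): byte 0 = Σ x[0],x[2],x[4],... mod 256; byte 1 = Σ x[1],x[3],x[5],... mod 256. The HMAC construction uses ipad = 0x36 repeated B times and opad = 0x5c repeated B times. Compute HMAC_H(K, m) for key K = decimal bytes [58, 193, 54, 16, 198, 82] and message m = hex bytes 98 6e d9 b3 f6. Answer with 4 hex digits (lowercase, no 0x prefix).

Key decimal bytes [58, 193, 54, 16, 198, 82] = 3a c1 36 10 c6 52 is exactly B = 6 bytes: K' = 3a c1 36 10 c6 52.
K' ⊕ ipad = 0c f7 00 26 f0 64.  K' ⊕ opad = 66 9d 6a 4c 9a 0e.
Inner input = (K'⊕ipad) ∥ m = 0c f7 00 26 f0 64 ∥ 98 6e d9 b3 f6.
Inner hash: even-index sum = 867 mod 256 = 99; odd-index sum = 674 mod 256 = 162 → 63 a2.
Outer input = (K'⊕opad) ∥ inner = 66 9d 6a 4c 9a 0e ∥ 63 a2.
Outer hash (tag): even-index sum = 461 mod 256 = 205; odd-index sum = 409 mod 256 = 153 → cd 99.

cd99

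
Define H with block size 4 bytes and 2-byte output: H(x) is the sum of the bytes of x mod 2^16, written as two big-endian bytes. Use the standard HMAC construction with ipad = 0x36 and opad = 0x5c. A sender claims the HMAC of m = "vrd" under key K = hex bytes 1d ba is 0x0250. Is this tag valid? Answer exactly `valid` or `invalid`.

valid

Key hex bytes 1d ba is 2 bytes ≤ B = 4; zero-pad to 4 bytes: K' = 1d ba 00 00.
K' ⊕ ipad = 2b 8c 36 36; K' ⊕ opad = 41 e6 5c 5c.
Inner hash: sum = 43+140+54+54+118+114+100 = 623 → 02 6f.
Outer hash (recomputed tag): sum = 65+230+92+92+2+111 = 592 → 02 50.
Recomputed tag = 0250; claimed = 0250 → match.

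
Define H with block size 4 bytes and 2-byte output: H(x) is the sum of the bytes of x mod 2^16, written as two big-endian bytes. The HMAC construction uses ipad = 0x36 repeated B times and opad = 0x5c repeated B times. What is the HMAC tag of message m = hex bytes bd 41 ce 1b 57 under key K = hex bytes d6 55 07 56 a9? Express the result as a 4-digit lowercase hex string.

Key hex bytes d6 55 07 56 a9 is 5 bytes > B = 4, so hash it first: H(key) = 02 31, then zero-pad to 4 bytes: K' = 02 31 00 00.
K' ⊕ ipad = 34 07 36 36.  K' ⊕ opad = 5e 6d 5c 5c.
Inner input = (K'⊕ipad) ∥ m = 34 07 36 36 ∥ bd 41 ce 1b 57.
Inner hash: sum = 52+7+54+54+189+65+206+27+87 = 741 → 02 e5.
Outer input = (K'⊕opad) ∥ inner = 5e 6d 5c 5c ∥ 02 e5.
Outer hash (tag): sum = 94+109+92+92+2+229 = 618 → 02 6a.

026a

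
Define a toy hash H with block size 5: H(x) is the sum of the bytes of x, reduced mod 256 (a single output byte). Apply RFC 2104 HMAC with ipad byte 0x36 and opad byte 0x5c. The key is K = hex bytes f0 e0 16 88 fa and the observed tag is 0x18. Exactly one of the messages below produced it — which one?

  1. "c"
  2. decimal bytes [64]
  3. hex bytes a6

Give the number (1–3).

3

Key hex bytes f0 e0 16 88 fa is exactly B = 5 bytes: K' = f0 e0 16 88 fa.
K' ⊕ ipad = c6 d6 20 be cc; K' ⊕ opad = ac bc 4a d4 a6.
m1: inner = H(c6 d6 20 be cc 63) = a9; tag = H(ac bc 4a d4 a6 a9) = d5
m2: inner = H(c6 d6 20 be cc 40) = 86; tag = H(ac bc 4a d4 a6 86) = b2
m3: inner = H(c6 d6 20 be cc a6) = ec; tag = H(ac bc 4a d4 a6 ec) = 18 ← matches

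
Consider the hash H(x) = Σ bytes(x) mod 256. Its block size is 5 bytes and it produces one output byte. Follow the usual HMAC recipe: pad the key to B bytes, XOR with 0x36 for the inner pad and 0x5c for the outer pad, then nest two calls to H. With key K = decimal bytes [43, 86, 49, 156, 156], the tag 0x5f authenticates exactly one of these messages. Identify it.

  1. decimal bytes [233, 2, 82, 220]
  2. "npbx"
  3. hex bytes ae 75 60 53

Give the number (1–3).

1

Key decimal bytes [43, 86, 49, 156, 156] = 2b 56 31 9c 9c is exactly B = 5 bytes: K' = 2b 56 31 9c 9c.
K' ⊕ ipad = 1d 60 07 aa aa; K' ⊕ opad = 77 0a 6d c0 c0.
m1: inner = H(1d 60 07 aa aa e9 02 52 dc) = f1; tag = H(77 0a 6d c0 c0 f1) = 5f ← matches
m2: inner = H(1d 60 07 aa aa 6e 70 62 78) = 90; tag = H(77 0a 6d c0 c0 90) = fe
m3: inner = H(1d 60 07 aa aa ae 75 60 53) = ae; tag = H(77 0a 6d c0 c0 ae) = 1c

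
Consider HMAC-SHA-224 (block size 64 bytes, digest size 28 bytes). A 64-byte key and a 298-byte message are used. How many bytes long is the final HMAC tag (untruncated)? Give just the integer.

The tag is one SHA-224 digest: 28 bytes.

28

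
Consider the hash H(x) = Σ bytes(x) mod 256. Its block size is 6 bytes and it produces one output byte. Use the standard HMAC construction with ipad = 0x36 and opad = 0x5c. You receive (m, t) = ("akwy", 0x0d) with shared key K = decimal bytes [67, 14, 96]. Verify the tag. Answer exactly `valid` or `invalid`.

Key decimal bytes [67, 14, 96] = 43 0e 60 is 3 bytes ≤ B = 6; zero-pad to 6 bytes: K' = 43 0e 60 00 00 00.
K' ⊕ ipad = 75 38 56 36 36 36; K' ⊕ opad = 1f 52 3c 5c 5c 5c.
Inner hash: sum = 117+56+86+54+54+54+97+107+119+121 = 865; mod 256 = 97 → 61.
Outer hash (recomputed tag): sum = 31+82+60+92+92+92+97 = 546; mod 256 = 34 → 22.
Recomputed tag = 22; claimed = 0d → mismatch.

invalid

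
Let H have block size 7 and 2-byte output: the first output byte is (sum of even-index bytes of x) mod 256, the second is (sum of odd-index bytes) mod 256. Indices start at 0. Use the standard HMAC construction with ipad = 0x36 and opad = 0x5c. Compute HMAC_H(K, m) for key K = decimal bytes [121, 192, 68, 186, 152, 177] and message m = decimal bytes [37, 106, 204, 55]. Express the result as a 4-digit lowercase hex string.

57b5

Key decimal bytes [121, 192, 68, 186, 152, 177] = 79 c0 44 ba 98 b1 is 6 bytes ≤ B = 7; zero-pad to 7 bytes: K' = 79 c0 44 ba 98 b1 00.
K' ⊕ ipad = 4f f6 72 8c ae 87 36.  K' ⊕ opad = 25 9c 18 e6 c4 ed 5c.
Inner input = (K'⊕ipad) ∥ m = 4f f6 72 8c ae 87 36 ∥ 25 6a cc 37.
Inner hash: even-index sum = 582 mod 256 = 70; odd-index sum = 762 mod 256 = 250 → 46 fa.
Outer input = (K'⊕opad) ∥ inner = 25 9c 18 e6 c4 ed 5c ∥ 46 fa.
Outer hash (tag): even-index sum = 599 mod 256 = 87; odd-index sum = 693 mod 256 = 181 → 57 b5.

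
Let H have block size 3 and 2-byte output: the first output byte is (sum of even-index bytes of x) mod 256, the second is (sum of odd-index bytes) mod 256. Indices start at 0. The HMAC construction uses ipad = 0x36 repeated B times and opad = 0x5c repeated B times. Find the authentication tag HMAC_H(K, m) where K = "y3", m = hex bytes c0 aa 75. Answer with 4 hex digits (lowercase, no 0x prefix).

Key "y3" = 79 33 is 2 bytes ≤ B = 3; zero-pad to 3 bytes: K' = 79 33 00.
K' ⊕ ipad = 4f 05 36.  K' ⊕ opad = 25 6f 5c.
Inner input = (K'⊕ipad) ∥ m = 4f 05 36 ∥ c0 aa 75.
Inner hash: even-index sum = 303 mod 256 = 47; odd-index sum = 314 mod 256 = 58 → 2f 3a.
Outer input = (K'⊕opad) ∥ inner = 25 6f 5c ∥ 2f 3a.
Outer hash (tag): even-index sum = 187 mod 256 = 187; odd-index sum = 158 mod 256 = 158 → bb 9e.

bb9e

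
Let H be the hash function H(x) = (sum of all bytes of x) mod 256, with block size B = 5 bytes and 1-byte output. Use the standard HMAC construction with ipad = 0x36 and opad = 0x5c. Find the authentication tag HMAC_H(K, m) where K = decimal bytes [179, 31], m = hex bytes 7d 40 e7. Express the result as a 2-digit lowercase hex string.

3a

Key decimal bytes [179, 31] = b3 1f is 2 bytes ≤ B = 5; zero-pad to 5 bytes: K' = b3 1f 00 00 00.
K' ⊕ ipad = 85 29 36 36 36.  K' ⊕ opad = ef 43 5c 5c 5c.
Inner input = (K'⊕ipad) ∥ m = 85 29 36 36 36 ∥ 7d 40 e7.
Inner hash: sum = 133+41+54+54+54+125+64+231 = 756; mod 256 = 244 → f4.
Outer input = (K'⊕opad) ∥ inner = ef 43 5c 5c 5c ∥ f4.
Outer hash (tag): sum = 239+67+92+92+92+244 = 826; mod 256 = 58 → 3a.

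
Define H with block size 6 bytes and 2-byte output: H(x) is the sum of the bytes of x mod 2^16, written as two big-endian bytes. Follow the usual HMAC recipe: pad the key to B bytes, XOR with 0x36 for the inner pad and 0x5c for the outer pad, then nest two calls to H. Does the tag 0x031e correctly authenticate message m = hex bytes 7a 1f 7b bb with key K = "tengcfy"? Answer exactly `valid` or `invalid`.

valid

Key "tengcfy" = 74 65 6e 67 63 66 79 is 7 bytes > B = 6, so hash it first: H(key) = 02 f0, then zero-pad to 6 bytes: K' = 02 f0 00 00 00 00.
K' ⊕ ipad = 34 c6 36 36 36 36; K' ⊕ opad = 5e ac 5c 5c 5c 5c.
Inner hash: sum = 52+198+54+54+54+54+122+31+123+187 = 929 → 03 a1.
Outer hash (recomputed tag): sum = 94+172+92+92+92+92+3+161 = 798 → 03 1e.
Recomputed tag = 031e; claimed = 031e → match.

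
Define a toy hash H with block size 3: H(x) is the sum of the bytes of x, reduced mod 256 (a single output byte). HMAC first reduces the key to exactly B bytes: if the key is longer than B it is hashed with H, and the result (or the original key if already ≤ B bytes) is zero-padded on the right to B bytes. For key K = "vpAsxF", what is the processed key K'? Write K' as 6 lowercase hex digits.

580000

|K| = 6 > B = 3, so first hash the key.
H(K): sum = 118+112+65+115+120+70 = 600; mod 256 = 88 → 58.
Zero-pad H(K) = 58 to 3 bytes: K' = 58 00 00.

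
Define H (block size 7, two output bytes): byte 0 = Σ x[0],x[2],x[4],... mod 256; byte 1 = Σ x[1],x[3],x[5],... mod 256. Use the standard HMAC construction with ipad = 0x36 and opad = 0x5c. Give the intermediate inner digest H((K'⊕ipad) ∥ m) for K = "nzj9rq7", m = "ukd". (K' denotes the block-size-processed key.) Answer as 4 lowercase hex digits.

647b

Key "nzj9rq7" = 6e 7a 6a 39 72 71 37 is exactly B = 7 bytes: K' = 6e 7a 6a 39 72 71 37.
K' ⊕ ipad = 58 4c 5c 0f 44 47 01.
Inner input = 58 4c 5c 0f 44 47 01 ∥ 75 6b 64.
Inner hash: even-index sum = 356 mod 256 = 100; odd-index sum = 379 mod 256 = 123 → 64 7b.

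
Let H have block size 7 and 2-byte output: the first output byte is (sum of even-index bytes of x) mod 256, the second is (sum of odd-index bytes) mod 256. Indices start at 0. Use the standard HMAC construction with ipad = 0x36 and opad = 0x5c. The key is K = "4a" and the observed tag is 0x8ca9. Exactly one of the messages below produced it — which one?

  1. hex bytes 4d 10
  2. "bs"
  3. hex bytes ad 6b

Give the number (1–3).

1

Key "4a" = 34 61 is 2 bytes ≤ B = 7; zero-pad to 7 bytes: K' = 34 61 00 00 00 00 00.
K' ⊕ ipad = 02 57 36 36 36 36 36; K' ⊕ opad = 68 3d 5c 5c 5c 5c 5c.
m1: inner = H(02 57 36 36 36 36 36 4d 10) = b4 10; tag = H(68 3d 5c 5c 5c 5c 5c b4 10) = 8ca9 ← matches
m2: inner = H(02 57 36 36 36 36 36 62 73) = 17 25; tag = H(68 3d 5c 5c 5c 5c 5c 17 25) = a10c
m3: inner = H(02 57 36 36 36 36 36 ad 6b) = 0f 70; tag = H(68 3d 5c 5c 5c 5c 5c 0f 70) = ec04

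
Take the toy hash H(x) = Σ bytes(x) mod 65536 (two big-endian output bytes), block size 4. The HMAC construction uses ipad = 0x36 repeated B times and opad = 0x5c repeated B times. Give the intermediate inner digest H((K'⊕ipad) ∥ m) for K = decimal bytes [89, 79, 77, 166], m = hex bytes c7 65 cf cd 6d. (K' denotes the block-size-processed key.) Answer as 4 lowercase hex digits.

0528

Key decimal bytes [89, 79, 77, 166] = 59 4f 4d a6 is exactly B = 4 bytes: K' = 59 4f 4d a6.
K' ⊕ ipad = 6f 79 7b 90.
Inner input = 6f 79 7b 90 ∥ c7 65 cf cd 6d.
Inner hash: sum = 111+121+123+144+199+101+207+205+109 = 1320 → 05 28.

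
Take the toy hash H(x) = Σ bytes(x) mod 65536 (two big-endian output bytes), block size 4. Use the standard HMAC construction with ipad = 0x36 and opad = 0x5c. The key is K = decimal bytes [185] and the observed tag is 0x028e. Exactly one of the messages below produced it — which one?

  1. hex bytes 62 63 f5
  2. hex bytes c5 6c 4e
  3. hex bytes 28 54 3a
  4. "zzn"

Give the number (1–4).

4

Key decimal bytes [185] = b9 is 1 byte ≤ B = 4; zero-pad to 4 bytes: K' = b9 00 00 00.
K' ⊕ ipad = 8f 36 36 36; K' ⊕ opad = e5 5c 5c 5c.
m1: inner = H(8f 36 36 36 62 63 f5) = 02 eb; tag = H(e5 5c 5c 5c 02 eb) = 02e6
m2: inner = H(8f 36 36 36 c5 6c 4e) = 02 b0; tag = H(e5 5c 5c 5c 02 b0) = 02ab
m3: inner = H(8f 36 36 36 28 54 3a) = 01 e7; tag = H(e5 5c 5c 5c 01 e7) = 02e1
m4: inner = H(8f 36 36 36 7a 7a 6e) = 02 93; tag = H(e5 5c 5c 5c 02 93) = 028e ← matches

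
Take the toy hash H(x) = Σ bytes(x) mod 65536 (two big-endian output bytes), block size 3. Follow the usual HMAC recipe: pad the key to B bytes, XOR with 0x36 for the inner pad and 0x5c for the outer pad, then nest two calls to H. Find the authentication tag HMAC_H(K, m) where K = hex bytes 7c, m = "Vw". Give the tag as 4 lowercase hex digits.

Key hex bytes 7c is 1 byte ≤ B = 3; zero-pad to 3 bytes: K' = 7c 00 00.
K' ⊕ ipad = 4a 36 36.  K' ⊕ opad = 20 5c 5c.
Inner input = (K'⊕ipad) ∥ m = 4a 36 36 ∥ 56 77.
Inner hash: sum = 74+54+54+86+119 = 387 → 01 83.
Outer input = (K'⊕opad) ∥ inner = 20 5c 5c ∥ 01 83.
Outer hash (tag): sum = 32+92+92+1+131 = 348 → 01 5c.

015c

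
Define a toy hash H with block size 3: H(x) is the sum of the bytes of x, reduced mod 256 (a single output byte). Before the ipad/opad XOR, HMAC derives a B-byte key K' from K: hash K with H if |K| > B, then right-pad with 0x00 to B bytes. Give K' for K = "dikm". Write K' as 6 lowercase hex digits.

a50000

|K| = 4 > B = 3, so first hash the key.
H(K): sum = 100+105+107+109 = 421; mod 256 = 165 → a5.
Zero-pad H(K) = a5 to 3 bytes: K' = a5 00 00.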